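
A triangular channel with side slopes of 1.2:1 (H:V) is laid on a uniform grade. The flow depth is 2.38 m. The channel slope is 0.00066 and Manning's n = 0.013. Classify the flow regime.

For a triangular section with side slope z = 1.2: A = zy² = 1.2×2.38² = 6.797 m²; P = 2y√(1+z²) = 2×2.38×1.562 = 7.435 m.
Hydraulic radius R = A/P = 6.797/7.435 = 0.9142 m.
V = (1/n) R^(2/3) √S = (1/0.013) × 0.9142^(2/3) × √0.00066 = 1.861 m/s. Hydraulic depth D_h = A/T = 6.797/5.712 = 1.19 m.
Froude number Fr = V/√(g·D_h) = 1.861/√(9.81×1.19) = 0.545, which is less than 1, so the flow is subcritical.

subcritical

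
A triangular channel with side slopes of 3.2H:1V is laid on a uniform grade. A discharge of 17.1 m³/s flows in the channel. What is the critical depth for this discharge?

y_c = 1.42 m

At critical depth, Q² T / (g A³) = 1, i.e. A³/T = Q²/g = 17.1²/9.81 = 29.81.
Try y = 1.73 m: A³/T = 79.34 — high.
Try y = 1.42 m: A³/T = 29.56 — close enough.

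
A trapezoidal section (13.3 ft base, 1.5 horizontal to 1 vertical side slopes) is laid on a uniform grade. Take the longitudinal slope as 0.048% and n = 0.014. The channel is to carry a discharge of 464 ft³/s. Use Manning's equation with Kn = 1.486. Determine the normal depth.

Manning's equation rearranged: A R^(2/3) = nQ / (1.486·√S) = 0.014 × 464 / (1.486 × √0.00048) = 199.5.
Trying y = 3.66 ft: A R^(2/3) = 129.9 — too small.
Trying y = 5.87 ft: A R^(2/3) = 314 — too large.
Trying y = 4.62 ft: A R^(2/3) = 199.6 — matches.

y_n = 4.62 ft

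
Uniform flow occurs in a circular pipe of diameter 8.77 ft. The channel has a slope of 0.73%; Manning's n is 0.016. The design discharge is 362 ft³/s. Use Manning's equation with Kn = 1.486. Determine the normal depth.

y_n = 4.11 ft

Manning's equation rearranged: A R^(2/3) = nQ / (1.486·√S) = 0.016 × 362 / (1.486 × √0.0073) = 45.62.
Trying y = 3.59 ft: A R^(2/3) = 35.83 — too small.
Trying y = 4.5 ft: A R^(2/3) = 53.25 — too large.
Trying y = 4.11 ft: A R^(2/3) = 45.6 — close enough.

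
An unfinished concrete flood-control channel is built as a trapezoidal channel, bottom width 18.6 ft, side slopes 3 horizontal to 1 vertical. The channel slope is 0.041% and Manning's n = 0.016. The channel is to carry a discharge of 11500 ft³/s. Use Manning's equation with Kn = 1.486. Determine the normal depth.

y_n = 18.1 ft

Manning's equation rearranged: A R^(2/3) = nQ / (1.486·√S) = 0.016 × 11500 / (1.486 × √0.00041) = 6115.
Trying y = 21.4 ft: A R^(2/3) = 9033 — over.
Trying y = 14.7 ft: A R^(2/3) = 3767 — short.
Trying y = 18.1 ft: A R^(2/3) = 6090 — matches.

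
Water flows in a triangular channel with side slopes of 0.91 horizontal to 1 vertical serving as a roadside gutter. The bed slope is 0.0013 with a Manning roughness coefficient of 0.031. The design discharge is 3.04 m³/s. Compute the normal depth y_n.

y_n = 1.95 m

Manning's equation rearranged: A R^(2/3) = nQ / (1·√S) = 0.031 × 3.04 / (√0.0013) = 2.614.
Try y = 1.38 m: A R^(2/3) = 1.039 — short.
Try y = 2.16 m: A R^(2/3) = 3.432 — over.
Try y = 1.95 m: A R^(2/3) = 2.613 — ≈ 2.614.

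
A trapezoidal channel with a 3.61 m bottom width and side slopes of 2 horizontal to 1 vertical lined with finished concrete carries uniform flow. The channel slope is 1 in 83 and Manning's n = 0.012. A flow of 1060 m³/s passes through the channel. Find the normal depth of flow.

Manning's equation rearranged: A R^(2/3) = nQ / (1·√S) = 0.012 × 1060 / (√0.01205) = 115.9.
At y = 5.86 m: A R^(2/3) = 187.4 — too large.
At y = 3.26 m: A R^(2/3) = 49.15 — too small.
At y = 4.77 m: A R^(2/3) = 116 — ≈ 115.9.

y_n = 4.77 m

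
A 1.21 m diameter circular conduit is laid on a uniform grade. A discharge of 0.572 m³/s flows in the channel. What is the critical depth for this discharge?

y_c = 0.404 m

At critical depth, Q² T / (g A³) = 1, i.e. A³/T = Q²/g = 0.572²/9.81 = 0.03335.
Trying y = 0.331 m: A³/T = 0.01539 — low.
Trying y = 0.448 m: A³/T = 0.04965 — high.
Trying y = 0.404 m: A³/T = 0.03332 — ≈ 0.03335.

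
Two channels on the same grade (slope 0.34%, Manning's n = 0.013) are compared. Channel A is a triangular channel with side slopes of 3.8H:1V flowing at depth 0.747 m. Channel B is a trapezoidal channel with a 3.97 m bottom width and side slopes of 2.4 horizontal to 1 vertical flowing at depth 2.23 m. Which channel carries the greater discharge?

channel B

Channel A: For a triangular section with side slope z = 3.8: A = zy² = 3.8×0.747² = 2.12 m²; P = 2y√(1+z²) = 2×0.747×3.929 = 5.87 m. Hydraulic radius R = A/P = 2.12/5.87 = 0.3612 m. Q_A = (1/0.013)·2.12·0.3612^(2/3)·√0.0034 = 4.824 m³/s.
Channel B: With bottom width b = 3.97 m and side slope z = 2.4: A = (b + zy)y = (3.97 + 2.4×2.23)×2.23 = 20.79 m²; P = b + 2y√(1+z²) = 3.97 + 2×2.23×2.6 = 15.57 m. Hydraulic radius R = A/P = 20.79/15.57 = 1.335 m. Q_B = (1/0.013)·20.79·1.335^(2/3)·√0.0034 = 113.1 m³/s.
Q_A = 4.824 m³/s vs Q_B = 113.1 m³/s, so channel B carries more.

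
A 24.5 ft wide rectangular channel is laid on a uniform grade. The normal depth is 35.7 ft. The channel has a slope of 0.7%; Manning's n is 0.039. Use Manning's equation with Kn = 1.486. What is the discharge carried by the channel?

Flow area A = b·y = 24.5 × 35.7 = 874.7 ft². Wetted perimeter P = b + 2y = 24.5 + 2×35.7 = 95.9 ft.
Hydraulic radius R = A/P = 874.7/95.9 = 9.12 ft.
Manning's equation: Q = (1.486/n) A R^(2/3) S^(1/2) = (1.486/0.039) × 874.7 × 9.12^(2/3) × 0.007^(1/2) = 12200 ft³/s.

Q = 12200 ft³/s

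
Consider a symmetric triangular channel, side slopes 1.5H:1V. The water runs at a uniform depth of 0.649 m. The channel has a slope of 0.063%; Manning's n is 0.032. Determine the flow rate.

For a triangular section with side slope z = 1.5: A = zy² = 1.5×0.649² = 0.6318 m²; P = 2y√(1+z²) = 2×0.649×1.803 = 2.34 m.
Hydraulic radius R = A/P = 0.6318/2.34 = 0.27 m.
Manning's equation: Q = (1/n) A R^(2/3) S^(1/2) = (1/0.032) × 0.6318 × 0.27^(2/3) × 0.00063^(1/2) = 0.207 m³/s.

Q = 0.207 m³/s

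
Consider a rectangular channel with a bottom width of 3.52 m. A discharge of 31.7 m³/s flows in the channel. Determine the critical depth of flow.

y_c = 2.02 m

For a rectangular channel, critical depth y_c = (q²/g)^(1/3) where q = Q/b = 31.7/3.52 = 9.006 m²/s.
So y_c = (9.006²/9.81)^(1/3) = 2.02 m.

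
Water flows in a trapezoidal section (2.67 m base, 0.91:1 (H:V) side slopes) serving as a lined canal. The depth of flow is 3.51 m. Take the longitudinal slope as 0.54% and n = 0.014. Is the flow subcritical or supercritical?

supercritical

With bottom width b = 2.67 m and side slope z = 0.91: A = (b + zy)y = (2.67 + 0.91×3.51)×3.51 = 20.58 m²; P = b + 2y√(1+z²) = 2.67 + 2×3.51×1.352 = 12.16 m.
Hydraulic radius R = A/P = 20.58/12.16 = 1.692 m.
V = (1/n) R^(2/3) √S = (1/0.014) × 1.692^(2/3) × √0.0054 = 7.454 m/s. Hydraulic depth D_h = A/T = 20.58/9.058 = 2.272 m.
Froude number Fr = V/√(g·D_h) = 7.454/√(9.81×2.272) = 1.58, which is greater than 1, so the flow is supercritical.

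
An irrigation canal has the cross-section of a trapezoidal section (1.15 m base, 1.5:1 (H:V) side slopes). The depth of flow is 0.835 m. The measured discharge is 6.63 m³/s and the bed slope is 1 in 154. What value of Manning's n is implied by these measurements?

n = 0.015

With bottom width b = 1.15 m and side slope z = 1.5: A = (b + zy)y = (1.15 + 1.5×0.835)×0.835 = 2.006 m²; P = b + 2y√(1+z²) = 1.15 + 2×0.835×1.803 = 4.161 m.
Hydraulic radius R = A/P = 2.006/4.161 = 0.4822 m.
Rearranging Manning's equation: n = (1/Q) A R^(2/3) S^(1/2) = (1/6.63) × 2.006 × 0.4822^(2/3) × √0.006494 = 0.015.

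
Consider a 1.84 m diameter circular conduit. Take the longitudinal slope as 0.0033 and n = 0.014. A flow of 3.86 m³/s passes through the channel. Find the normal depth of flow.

Manning's equation rearranged: A R^(2/3) = nQ / (1·√S) = 0.014 × 3.86 / (√0.0033) = 0.9407.
Try y = 1.21 m: A R^(2/3) = 1.219 — high.
Try y = 0.829 m: A R^(2/3) = 0.6614 — low.
Try y = 1.02 m: A R^(2/3) = 0.94 — matches.

y_n = 1.02 m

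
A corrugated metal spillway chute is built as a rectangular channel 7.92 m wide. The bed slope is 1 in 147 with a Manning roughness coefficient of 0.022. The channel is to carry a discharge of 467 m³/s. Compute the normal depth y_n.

y_n = 8.18 m

Manning's equation rearranged: A R^(2/3) = nQ / (1·√S) = 0.022 × 467 / (√0.006803) = 124.6.
At y = 7.36 m: A R^(2/3) = 109.5 — too small.
At y = 8.18 m: A R^(2/3) = 124.6 — matches.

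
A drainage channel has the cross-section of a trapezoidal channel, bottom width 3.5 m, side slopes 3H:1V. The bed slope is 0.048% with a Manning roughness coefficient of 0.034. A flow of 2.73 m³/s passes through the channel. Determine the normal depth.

y_n = 0.926 m

Manning's equation rearranged: A R^(2/3) = nQ / (1·√S) = 0.034 × 2.73 / (√0.00048) = 4.237.
Trying y = 1.03 m: A R^(2/3) = 5.238 — too large.
Trying y = 0.741 m: A R^(2/3) = 2.735 — too small.
Trying y = 0.926 m: A R^(2/3) = 4.233 — matches.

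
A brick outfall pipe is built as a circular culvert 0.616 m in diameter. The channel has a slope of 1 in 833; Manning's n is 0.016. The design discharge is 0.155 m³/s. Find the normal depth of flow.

y_n = 0.431 m

Manning's equation rearranged: A R^(2/3) = nQ / (1·√S) = 0.016 × 0.155 / (√0.0012) = 0.07158.
Try y = 0.314 m: A R^(2/3) = 0.04423 — low.
Try y = 0.431 m: A R^(2/3) = 0.07164 — ≈ 0.07158.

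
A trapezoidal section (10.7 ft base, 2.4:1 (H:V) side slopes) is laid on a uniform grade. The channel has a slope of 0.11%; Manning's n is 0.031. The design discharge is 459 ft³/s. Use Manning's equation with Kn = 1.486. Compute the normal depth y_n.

Manning's equation rearranged: A R^(2/3) = nQ / (1.486·√S) = 0.031 × 459 / (1.486 × √0.0011) = 288.7.
Trying y = 4.51 ft: A R^(2/3) = 194.8 — low.
Trying y = 5.89 ft: A R^(2/3) = 339.8 — high.
Trying y = 5.45 ft: A R^(2/3) = 288.4 — ≈ 288.7.

y_n = 5.45 ft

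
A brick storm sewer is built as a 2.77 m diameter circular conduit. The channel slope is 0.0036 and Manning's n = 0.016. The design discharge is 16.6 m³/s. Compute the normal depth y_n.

Manning's equation rearranged: A R^(2/3) = nQ / (1·√S) = 0.016 × 16.6 / (√0.0036) = 4.427.
At y = 1.88 m: A R^(2/3) = 3.79 — too small.
At y = 2.13 m: A R^(2/3) = 4.424 — close enough.

y_n = 2.13 m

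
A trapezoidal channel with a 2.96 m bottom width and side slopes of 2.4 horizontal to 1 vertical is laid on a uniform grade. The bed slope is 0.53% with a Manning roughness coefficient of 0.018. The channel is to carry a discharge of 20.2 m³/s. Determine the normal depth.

y_n = 1.11 m

Manning's equation rearranged: A R^(2/3) = nQ / (1·√S) = 0.018 × 20.2 / (√0.0053) = 4.994.
Trying y = 1.21 m: A R^(2/3) = 5.945 — high.
Trying y = 1.11 m: A R^(2/3) = 4.991 — close enough.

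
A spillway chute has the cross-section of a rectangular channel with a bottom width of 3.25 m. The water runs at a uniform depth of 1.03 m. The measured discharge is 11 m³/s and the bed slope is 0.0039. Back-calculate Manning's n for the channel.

Flow area A = b·y = 3.25 × 1.03 = 3.348 m². Wetted perimeter P = b + 2y = 3.25 + 2×1.03 = 5.31 m.
Hydraulic radius R = A/P = 3.348/5.31 = 0.6304 m.
Rearranging Manning's equation: n = (1/Q) A R^(2/3) S^(1/2) = (1/11) × 3.348 × 0.6304^(2/3) × √0.0039 = 0.014.

n = 0.014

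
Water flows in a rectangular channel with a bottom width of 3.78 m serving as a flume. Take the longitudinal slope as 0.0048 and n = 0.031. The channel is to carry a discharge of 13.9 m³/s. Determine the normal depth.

Manning's equation rearranged: A R^(2/3) = nQ / (1·√S) = 0.031 × 13.9 / (√0.0048) = 6.22.
Trying y = 1.37 m: A R^(2/3) = 4.441 — short.
Trying y = 1.75 m: A R^(2/3) = 6.206 — matches.

y_n = 1.75 m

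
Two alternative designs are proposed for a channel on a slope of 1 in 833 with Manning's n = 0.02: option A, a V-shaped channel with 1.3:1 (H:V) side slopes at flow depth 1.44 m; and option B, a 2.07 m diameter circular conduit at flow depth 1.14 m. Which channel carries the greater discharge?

Channel A: For a triangular section with side slope z = 1.3: A = zy² = 1.3×1.44² = 2.696 m²; P = 2y√(1+z²) = 2×1.44×1.64 = 4.724 m. Hydraulic radius R = A/P = 2.696/4.724 = 0.5707 m. Q_A = (1/0.02)·2.696·0.5707^(2/3)·√0.0012 = 3.213 m³/s.
Channel B: For a circular section of diameter D = 2.07 m at depth y = 1.14 m, the central angle is θ = 2 arccos(1 − 2y/D) = 3.345 rad. Then A = (D²/8)(θ − sin θ) = 1.9 m² and P = Dθ/2 = 3.462 m. Hydraulic radius R = A/P = 1.9/3.462 = 0.5487 m. Q_B = (1/0.02)·1.9·0.5487^(2/3)·√0.0012 = 2.206 m³/s.
Q_A = 3.213 m³/s vs Q_B = 2.206 m³/s, so channel A carries more.

channel A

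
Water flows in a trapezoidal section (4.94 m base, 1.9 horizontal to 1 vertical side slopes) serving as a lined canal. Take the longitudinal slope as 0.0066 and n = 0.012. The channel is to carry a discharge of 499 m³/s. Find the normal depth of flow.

Manning's equation rearranged: A R^(2/3) = nQ / (1·√S) = 0.012 × 499 / (√0.0066) = 73.71.
Trying y = 4.15 m: A R^(2/3) = 93.77 — high.
Trying y = 3.11 m: A R^(2/3) = 50.74 — low.
Trying y = 3.71 m: A R^(2/3) = 73.66 — close enough.

y_n = 3.71 m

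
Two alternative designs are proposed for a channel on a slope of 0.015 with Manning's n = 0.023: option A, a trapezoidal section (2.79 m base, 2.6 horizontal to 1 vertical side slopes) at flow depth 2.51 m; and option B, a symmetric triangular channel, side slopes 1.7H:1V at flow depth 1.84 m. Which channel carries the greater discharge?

channel A

Channel A: With bottom width b = 2.79 m and side slope z = 2.6: A = (b + zy)y = (2.79 + 2.6×2.51)×2.51 = 23.38 m²; P = b + 2y√(1+z²) = 2.79 + 2×2.51×2.786 = 16.77 m. Hydraulic radius R = A/P = 23.38/16.77 = 1.394 m. Q_A = (1/0.023)·23.38·1.394^(2/3)·√0.015 = 155.4 m³/s.
Channel B: For a triangular section with side slope z = 1.7: A = zy² = 1.7×1.84² = 5.756 m²; P = 2y√(1+z²) = 2×1.84×1.972 = 7.258 m. Hydraulic radius R = A/P = 5.756/7.258 = 0.793 m. Q_B = (1/0.023)·5.756·0.793^(2/3)·√0.015 = 26.26 m³/s.
Q_A = 155.4 m³/s vs Q_B = 26.26 m³/s, so channel A carries more.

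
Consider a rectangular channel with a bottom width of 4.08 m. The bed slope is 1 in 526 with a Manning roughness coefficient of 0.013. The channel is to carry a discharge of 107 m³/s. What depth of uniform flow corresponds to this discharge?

Manning's equation rearranged: A R^(2/3) = nQ / (1·√S) = 0.013 × 107 / (√0.001901) = 31.9.
Try y = 4.39 m: A R^(2/3) = 22.34 — too small.
Try y = 5.92 m: A R^(2/3) = 31.89 — ≈ 31.9.

y_n = 5.92 m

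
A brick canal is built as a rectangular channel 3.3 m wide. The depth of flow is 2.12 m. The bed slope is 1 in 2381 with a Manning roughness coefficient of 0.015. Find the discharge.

Q = 9.09 m³/s

Flow area A = b·y = 3.3 × 2.12 = 6.996 m². Wetted perimeter P = b + 2y = 3.3 + 2×2.12 = 7.54 m.
Hydraulic radius R = A/P = 6.996/7.54 = 0.9279 m.
Manning's equation: Q = (1/n) A R^(2/3) S^(1/2) = (1/0.015) × 6.996 × 0.9279^(2/3) × 0.00042^(1/2) = 9.09 m³/s.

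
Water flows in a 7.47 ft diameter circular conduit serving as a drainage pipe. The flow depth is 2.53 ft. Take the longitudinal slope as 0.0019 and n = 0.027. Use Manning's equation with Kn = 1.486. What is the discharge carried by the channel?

Q = 39.4 ft³/s

For a circular section of diameter D = 7.47 ft at depth y = 2.53 ft, the central angle is θ = 2 arccos(1 − 2y/D) = 2.485 rad. Then A = (D²/8)(θ − sin θ) = 13.07 ft² and P = Dθ/2 = 9.28 ft.
Hydraulic radius R = A/P = 13.07/9.28 = 1.408 ft.
Manning's equation: Q = (1.486/n) A R^(2/3) S^(1/2) = (1.486/0.027) × 13.07 × 1.408^(2/3) × 0.0019^(1/2) = 39.4 ft³/s.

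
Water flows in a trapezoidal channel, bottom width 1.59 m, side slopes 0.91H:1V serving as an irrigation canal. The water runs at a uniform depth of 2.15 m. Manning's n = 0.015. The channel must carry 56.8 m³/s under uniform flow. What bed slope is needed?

With bottom width b = 1.59 m and side slope z = 0.91: A = (b + zy)y = (1.59 + 0.91×2.15)×2.15 = 7.625 m²; P = b + 2y√(1+z²) = 1.59 + 2×2.15×1.352 = 7.404 m.
Hydraulic radius R = A/P = 7.625/7.404 = 1.03 m.
From Manning's equation, S = [nQ / (1 A R^(2/3))]² = [0.015 × 56.8 / (1 × 7.625 × 1.03^(2/3))]² = 0.012.

S = 0.012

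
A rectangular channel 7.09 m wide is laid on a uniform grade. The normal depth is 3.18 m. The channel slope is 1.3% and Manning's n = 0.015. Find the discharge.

Q = 242 m³/s

Flow area A = b·y = 7.09 × 3.18 = 22.55 m². Wetted perimeter P = b + 2y = 7.09 + 2×3.18 = 13.45 m.
Hydraulic radius R = A/P = 22.55/13.45 = 1.676 m.
Manning's equation: Q = (1/n) A R^(2/3) S^(1/2) = (1/0.015) × 22.55 × 1.676^(2/3) × 0.013^(1/2) = 242 m³/s.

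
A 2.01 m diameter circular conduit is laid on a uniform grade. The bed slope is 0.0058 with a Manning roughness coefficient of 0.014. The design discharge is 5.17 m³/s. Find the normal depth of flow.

y_n = 0.974 m

Manning's equation rearranged: A R^(2/3) = nQ / (1·√S) = 0.014 × 5.17 / (√0.0058) = 0.9504.
Trying y = 1.12 m: A R^(2/3) = 1.2 — over.
Trying y = 0.862 m: A R^(2/3) = 0.7668 — short.
Trying y = 0.974 m: A R^(2/3) = 0.9505 — close enough.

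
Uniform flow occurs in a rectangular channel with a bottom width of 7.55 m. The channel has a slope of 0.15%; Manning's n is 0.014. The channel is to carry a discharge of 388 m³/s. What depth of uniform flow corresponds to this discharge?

Manning's equation rearranged: A R^(2/3) = nQ / (1·√S) = 0.014 × 388 / (√0.0015) = 140.3.
Trying y = 8.52 m: A R^(2/3) = 122.1 — short.
Trying y = 10.8 m: A R^(2/3) = 161.9 — over.
Trying y = 9.56 m: A R^(2/3) = 140.2 — close enough.

y_n = 9.56 m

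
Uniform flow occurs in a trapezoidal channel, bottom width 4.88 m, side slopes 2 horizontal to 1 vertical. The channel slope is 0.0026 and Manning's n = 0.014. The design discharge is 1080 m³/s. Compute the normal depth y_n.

y_n = 6.83 m

Manning's equation rearranged: A R^(2/3) = nQ / (1·√S) = 0.014 × 1080 / (√0.0026) = 296.5.
Try y = 5.54 m: A R^(2/3) = 183.2 — short.
Try y = 8.32 m: A R^(2/3) = 470.1 — over.
Try y = 6.83 m: A R^(2/3) = 296 — close enough.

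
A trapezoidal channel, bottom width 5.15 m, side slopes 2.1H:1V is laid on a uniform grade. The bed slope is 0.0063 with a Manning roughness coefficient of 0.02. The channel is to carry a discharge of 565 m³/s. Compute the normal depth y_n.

y_n = 4.83 m

Manning's equation rearranged: A R^(2/3) = nQ / (1·√S) = 0.02 × 565 / (√0.0063) = 142.4.
Trying y = 4.28 m: A R^(2/3) = 108.9 — low.
Trying y = 5.42 m: A R^(2/3) = 184.3 — high.
Trying y = 4.83 m: A R^(2/3) = 142.3 — matches.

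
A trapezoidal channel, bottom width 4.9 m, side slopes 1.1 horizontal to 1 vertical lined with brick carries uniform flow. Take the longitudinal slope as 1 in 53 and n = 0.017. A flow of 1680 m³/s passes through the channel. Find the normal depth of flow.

Manning's equation rearranged: A R^(2/3) = nQ / (1·√S) = 0.017 × 1680 / (√0.01887) = 207.9.
At y = 5.5 m: A R^(2/3) = 120.6 — low.
At y = 7.12 m: A R^(2/3) = 208.1 — matches.

y_n = 7.12 m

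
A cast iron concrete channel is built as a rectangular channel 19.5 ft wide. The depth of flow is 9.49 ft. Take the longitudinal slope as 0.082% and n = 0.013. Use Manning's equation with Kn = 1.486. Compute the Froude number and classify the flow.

Flow area A = b·y = 19.5 × 9.49 = 185.1 ft². Wetted perimeter P = b + 2y = 19.5 + 2×9.49 = 38.48 ft.
Hydraulic radius R = A/P = 185.1/38.48 = 4.809 ft.
V = (1.486/n) R^(2/3) √S = (1.486/0.013) × 4.809^(2/3) × √0.00082 = 9.326 ft/s. Hydraulic depth D_h = A/T = 185.1/19.5 = 9.49 ft.
Froude number Fr = V/√(g·D_h) = 9.326/√(32.2×9.49) = 0.533, which is less than 1, so the flow is subcritical.

subcritical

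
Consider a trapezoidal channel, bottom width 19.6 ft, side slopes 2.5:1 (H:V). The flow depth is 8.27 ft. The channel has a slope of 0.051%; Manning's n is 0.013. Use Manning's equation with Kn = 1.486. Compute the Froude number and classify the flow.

With bottom width b = 19.6 ft and side slope z = 2.5: A = (b + zy)y = (19.6 + 2.5×8.27)×8.27 = 333.1 ft²; P = b + 2y√(1+z²) = 19.6 + 2×8.27×2.693 = 64.14 ft.
Hydraulic radius R = A/P = 333.1/64.14 = 5.193 ft.
V = (1.486/n) R^(2/3) √S = (1.486/0.013) × 5.193^(2/3) × √0.00051 = 7.741 ft/s. Hydraulic depth D_h = A/T = 333.1/60.95 = 5.465 ft.
Froude number Fr = V/√(g·D_h) = 7.741/√(32.2×5.465) = 0.584, which is less than 1, so the flow is subcritical.

subcritical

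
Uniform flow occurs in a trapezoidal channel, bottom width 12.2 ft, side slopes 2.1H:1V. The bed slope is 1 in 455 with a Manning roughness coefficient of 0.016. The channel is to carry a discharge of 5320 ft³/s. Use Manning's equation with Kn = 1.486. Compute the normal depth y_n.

y_n = 10.7 ft

Manning's equation rearranged: A R^(2/3) = nQ / (1.486·√S) = 0.016 × 5320 / (1.486 × √0.002198) = 1222.
Trying y = 13 ft: A R^(2/3) = 1891 — too large.
Trying y = 8.38 ft: A R^(2/3) = 718.3 — too small.
Trying y = 10.7 ft: A R^(2/3) = 1223 — ≈ 1222.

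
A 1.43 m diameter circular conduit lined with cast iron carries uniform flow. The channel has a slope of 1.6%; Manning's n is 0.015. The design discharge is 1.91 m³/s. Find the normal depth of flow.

Manning's equation rearranged: A R^(2/3) = nQ / (1·√S) = 0.015 × 1.91 / (√0.016) = 0.2265.
Try y = 0.59 m: A R^(2/3) = 0.2885 — too large.
Try y = 0.431 m: A R^(2/3) = 0.1599 — too small.
Try y = 0.518 m: A R^(2/3) = 0.2269 — ≈ 0.2265.

y_n = 0.518 m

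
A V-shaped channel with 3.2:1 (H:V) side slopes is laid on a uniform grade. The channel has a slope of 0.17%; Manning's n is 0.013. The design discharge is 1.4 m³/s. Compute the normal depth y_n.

Manning's equation rearranged: A R^(2/3) = nQ / (1·√S) = 0.013 × 1.4 / (√0.0017) = 0.4414.
Try y = 0.674 m: A R^(2/3) = 0.6824 — high.
Try y = 0.399 m: A R^(2/3) = 0.1686 — low.
Try y = 0.572 m: A R^(2/3) = 0.4406 — matches.

y_n = 0.572 m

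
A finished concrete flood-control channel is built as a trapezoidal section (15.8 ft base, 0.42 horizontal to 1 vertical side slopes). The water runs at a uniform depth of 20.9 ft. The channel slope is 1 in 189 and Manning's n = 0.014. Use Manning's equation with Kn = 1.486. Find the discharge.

With bottom width b = 15.8 ft and side slope z = 0.42: A = (b + zy)y = (15.8 + 0.42×20.9)×20.9 = 513.7 ft²; P = b + 2y√(1+z²) = 15.8 + 2×20.9×1.085 = 61.14 ft.
Hydraulic radius R = A/P = 513.7/61.14 = 8.402 ft.
Manning's equation: Q = (1.486/n) A R^(2/3) S^(1/2) = (1.486/0.014) × 513.7 × 8.402^(2/3) × 0.005291^(1/2) = 16400 ft³/s.

Q = 16400 ft³/s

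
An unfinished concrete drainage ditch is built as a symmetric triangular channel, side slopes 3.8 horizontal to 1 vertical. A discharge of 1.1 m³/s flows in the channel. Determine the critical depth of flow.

y_c = 0.443 m

At critical depth, Q² T / (g A³) = 1, i.e. A³/T = Q²/g = 1.1²/9.81 = 0.1233.
Try y = 0.56 m: A³/T = 0.3976 — over.
Try y = 0.304 m: A³/T = 0.01875 — short.
Try y = 0.443 m: A³/T = 0.1232 — close enough.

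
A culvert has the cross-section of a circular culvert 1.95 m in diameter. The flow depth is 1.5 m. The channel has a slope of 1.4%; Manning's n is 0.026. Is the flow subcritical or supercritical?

For a circular section of diameter D = 1.95 m at depth y = 1.5 m, the central angle is θ = 2 arccos(1 − 2y/D) = 4.279 rad. Then A = (D²/8)(θ − sin θ) = 2.465 m² and P = Dθ/2 = 4.172 m.
Hydraulic radius R = A/P = 2.465/4.172 = 0.5909 m.
V = (1/n) R^(2/3) √S = (1/0.026) × 0.5909^(2/3) × √0.014 = 3.205 m/s. Hydraulic depth D_h = A/T = 2.465/1.643 = 1.5 m.
Froude number Fr = V/√(g·D_h) = 3.205/√(9.81×1.5) = 0.835, which is less than 1, so the flow is subcritical.

subcritical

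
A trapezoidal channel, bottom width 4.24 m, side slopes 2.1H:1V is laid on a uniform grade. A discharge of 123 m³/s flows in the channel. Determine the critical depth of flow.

y_c = 2.86 m

At critical depth, Q² T / (g A³) = 1, i.e. A³/T = Q²/g = 123²/9.81 = 1542.
Try y = 3.22 m: A³/T = 2503 — too large.
Try y = 2.36 m: A³/T = 722.3 — too small.
Try y = 2.86 m: A³/T = 1548 — close enough.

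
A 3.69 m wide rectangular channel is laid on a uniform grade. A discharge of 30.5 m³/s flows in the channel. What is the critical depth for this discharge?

For a rectangular channel, critical depth y_c = (q²/g)^(1/3) where q = Q/b = 30.5/3.69 = 8.266 m²/s.
So y_c = (8.266²/9.81)^(1/3) = 1.91 m.

y_c = 1.91 m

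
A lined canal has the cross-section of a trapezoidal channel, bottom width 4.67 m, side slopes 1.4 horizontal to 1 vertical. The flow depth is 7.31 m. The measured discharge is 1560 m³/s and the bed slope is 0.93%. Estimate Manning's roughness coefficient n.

With bottom width b = 4.67 m and side slope z = 1.4: A = (b + zy)y = (4.67 + 1.4×7.31)×7.31 = 108.9 m²; P = b + 2y√(1+z²) = 4.67 + 2×7.31×1.72 = 29.82 m.
Hydraulic radius R = A/P = 108.9/29.82 = 3.653 m.
Rearranging Manning's equation: n = (1/Q) A R^(2/3) S^(1/2) = (1/1560) × 108.9 × 3.653^(2/3) × √0.0093 = 0.016.

n = 0.016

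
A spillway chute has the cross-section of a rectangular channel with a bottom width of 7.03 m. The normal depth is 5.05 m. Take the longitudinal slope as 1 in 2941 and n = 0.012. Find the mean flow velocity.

V = 2.5 m/s

Flow area A = b·y = 7.03 × 5.05 = 35.5 m². Wetted perimeter P = b + 2y = 7.03 + 2×5.05 = 17.13 m.
Hydraulic radius R = A/P = 35.5/17.13 = 2.072 m.
From Manning's equation, V = (1/n) R^(2/3) S^(1/2) = (1/0.012) × 2.072^(2/3) × 0.00034^(1/2) = 2.5 m/s.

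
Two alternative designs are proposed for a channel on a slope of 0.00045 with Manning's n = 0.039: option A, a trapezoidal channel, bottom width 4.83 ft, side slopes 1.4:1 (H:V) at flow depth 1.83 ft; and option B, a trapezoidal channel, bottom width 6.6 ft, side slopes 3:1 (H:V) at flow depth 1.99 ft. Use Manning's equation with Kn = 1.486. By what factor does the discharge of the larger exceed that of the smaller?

Channel A: With bottom width b = 4.83 ft and side slope z = 1.4: A = (b + zy)y = (4.83 + 1.4×1.83)×1.83 = 13.53 ft²; P = b + 2y√(1+z²) = 4.83 + 2×1.83×1.72 = 11.13 ft. Hydraulic radius R = A/P = 13.53/11.13 = 1.216 ft. Q_A = (1.486/0.039)·13.53·1.216^(2/3)·√0.00045 = 12.45 ft³/s.
Channel B: With bottom width b = 6.6 ft and side slope z = 3: A = (b + zy)y = (6.6 + 3×1.99)×1.99 = 25.01 ft²; P = b + 2y√(1+z²) = 6.6 + 2×1.99×3.162 = 19.19 ft. Hydraulic radius R = A/P = 25.01/19.19 = 1.304 ft. Q_B = (1.486/0.039)·25.01·1.304^(2/3)·√0.00045 = 24.13 ft³/s.
The larger discharge is 24.13 ft³/s and the smaller is 12.45 ft³/s; the ratio is 1.94.

1.94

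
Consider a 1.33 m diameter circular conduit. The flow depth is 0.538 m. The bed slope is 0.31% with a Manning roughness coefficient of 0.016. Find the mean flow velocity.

For a circular section of diameter D = 1.33 m at depth y = 0.538 m, the central angle is θ = 2 arccos(1 − 2y/D) = 2.757 rad. Then A = (D²/8)(θ − sin θ) = 0.5268 m² and P = Dθ/2 = 1.834 m.
Hydraulic radius R = A/P = 0.5268/1.834 = 0.2873 m.
From Manning's equation, V = (1/n) R^(2/3) S^(1/2) = (1/0.016) × 0.2873^(2/3) × 0.0031^(1/2) = 1.52 m/s.

V = 1.52 m/s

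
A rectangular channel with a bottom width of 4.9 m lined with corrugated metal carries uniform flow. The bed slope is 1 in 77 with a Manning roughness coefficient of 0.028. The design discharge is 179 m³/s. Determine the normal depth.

y_n = 6.17 m

Manning's equation rearranged: A R^(2/3) = nQ / (1·√S) = 0.028 × 179 / (√0.01299) = 43.98.
At y = 4.41 m: A R^(2/3) = 29.25 — short.
At y = 6.17 m: A R^(2/3) = 43.97 — ≈ 43.98.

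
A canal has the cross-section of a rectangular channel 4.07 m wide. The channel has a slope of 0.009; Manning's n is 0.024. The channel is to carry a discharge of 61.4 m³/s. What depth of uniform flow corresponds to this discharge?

Manning's equation rearranged: A R^(2/3) = nQ / (1·√S) = 0.024 × 61.4 / (√0.009) = 15.53.
At y = 3.96 m: A R^(2/3) = 19.63 — too large.
At y = 3.28 m: A R^(2/3) = 15.54 — ≈ 15.53.

y_n = 3.28 m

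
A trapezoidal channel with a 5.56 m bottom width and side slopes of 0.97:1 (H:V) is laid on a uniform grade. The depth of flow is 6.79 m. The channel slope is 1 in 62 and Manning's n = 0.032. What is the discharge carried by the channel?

With bottom width b = 5.56 m and side slope z = 0.97: A = (b + zy)y = (5.56 + 0.97×6.79)×6.79 = 82.47 m²; P = b + 2y√(1+z²) = 5.56 + 2×6.79×1.393 = 24.48 m.
Hydraulic radius R = A/P = 82.47/24.48 = 3.369 m.
Manning's equation: Q = (1/n) A R^(2/3) S^(1/2) = (1/0.032) × 82.47 × 3.369^(2/3) × 0.01613^(1/2) = 736 m³/s.

Q = 736 m³/s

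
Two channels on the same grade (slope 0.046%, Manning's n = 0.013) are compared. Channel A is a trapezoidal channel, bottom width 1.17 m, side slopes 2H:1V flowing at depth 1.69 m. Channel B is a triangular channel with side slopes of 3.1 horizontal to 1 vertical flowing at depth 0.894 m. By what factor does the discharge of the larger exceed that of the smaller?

Channel A: With bottom width b = 1.17 m and side slope z = 2: A = (b + zy)y = (1.17 + 2×1.69)×1.69 = 7.689 m²; P = b + 2y√(1+z²) = 1.17 + 2×1.69×2.236 = 8.728 m. Hydraulic radius R = A/P = 7.689/8.728 = 0.881 m. Q_A = (1/0.013)·7.689·0.881^(2/3)·√0.00046 = 11.66 m³/s.
Channel B: For a triangular section with side slope z = 3.1: A = zy² = 3.1×0.894² = 2.478 m²; P = 2y√(1+z²) = 2×0.894×3.257 = 5.824 m. Hydraulic radius R = A/P = 2.478/5.824 = 0.4254 m. Q_B = (1/0.013)·2.478·0.4254^(2/3)·√0.00046 = 2.312 m³/s.
The larger discharge is 11.66 m³/s and the smaller is 2.312 m³/s; the ratio is 5.04.

5.04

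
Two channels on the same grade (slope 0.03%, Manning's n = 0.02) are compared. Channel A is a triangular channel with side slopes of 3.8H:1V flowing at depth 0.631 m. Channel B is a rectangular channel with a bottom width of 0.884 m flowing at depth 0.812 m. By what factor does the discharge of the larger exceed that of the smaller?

Channel A: For a triangular section with side slope z = 3.8: A = zy² = 3.8×0.631² = 1.513 m²; P = 2y√(1+z²) = 2×0.631×3.929 = 4.959 m. Hydraulic radius R = A/P = 1.513/4.959 = 0.3051 m. Q_A = (1/0.02)·1.513·0.3051^(2/3)·√0.0003 = 0.5939 m³/s.
Channel B: Flow area A = b·y = 0.884 × 0.812 = 0.7178 m². Wetted perimeter P = b + 2y = 0.884 + 2×0.812 = 2.508 m. Hydraulic radius R = A/P = 0.7178/2.508 = 0.2862 m. Q_B = (1/0.02)·0.7178·0.2862^(2/3)·√0.0003 = 0.27 m³/s.
The larger discharge is 0.5939 m³/s and the smaller is 0.27 m³/s; the ratio is 2.2.

2.2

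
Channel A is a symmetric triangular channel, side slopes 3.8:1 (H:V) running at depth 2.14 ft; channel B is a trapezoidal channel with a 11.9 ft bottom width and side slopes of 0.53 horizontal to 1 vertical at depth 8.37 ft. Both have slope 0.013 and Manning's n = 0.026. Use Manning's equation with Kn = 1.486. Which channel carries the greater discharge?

Channel A: For a triangular section with side slope z = 3.8: A = zy² = 3.8×2.14² = 17.4 ft²; P = 2y√(1+z²) = 2×2.14×3.929 = 16.82 ft. Hydraulic radius R = A/P = 17.4/16.82 = 1.035 ft. Q_A = (1.486/0.026)·17.4·1.035^(2/3)·√0.013 = 116 ft³/s.
Channel B: With bottom width b = 11.9 ft and side slope z = 0.53: A = (b + zy)y = (11.9 + 0.53×8.37)×8.37 = 136.7 ft²; P = b + 2y√(1+z²) = 11.9 + 2×8.37×1.132 = 30.85 ft. Hydraulic radius R = A/P = 136.7/30.85 = 4.433 ft. Q_B = (1.486/0.026)·136.7·4.433^(2/3)·√0.013 = 2404 ft³/s.
Q_A = 116 ft³/s vs Q_B = 2404 ft³/s, so channel B carries more.

channel B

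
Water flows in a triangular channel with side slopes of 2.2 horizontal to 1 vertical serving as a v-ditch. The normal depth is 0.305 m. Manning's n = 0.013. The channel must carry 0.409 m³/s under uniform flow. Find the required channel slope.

S = 0.00939

For a triangular section with side slope z = 2.2: A = zy² = 2.2×0.305² = 0.2047 m²; P = 2y√(1+z²) = 2×0.305×2.417 = 1.474 m.
Hydraulic radius R = A/P = 0.2047/1.474 = 0.1388 m.
From Manning's equation, S = [nQ / (1 A R^(2/3))]² = [0.013 × 0.409 / (1 × 0.2047 × 0.1388^(2/3))]² = 0.00939.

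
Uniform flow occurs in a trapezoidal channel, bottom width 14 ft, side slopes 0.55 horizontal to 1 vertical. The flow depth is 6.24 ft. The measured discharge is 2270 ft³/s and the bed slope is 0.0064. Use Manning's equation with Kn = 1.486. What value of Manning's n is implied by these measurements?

With bottom width b = 14 ft and side slope z = 0.55: A = (b + zy)y = (14 + 0.55×6.24)×6.24 = 108.8 ft²; P = b + 2y√(1+z²) = 14 + 2×6.24×1.141 = 28.24 ft.
Hydraulic radius R = A/P = 108.8/28.24 = 3.851 ft.
Rearranging Manning's equation: n = (1.486/Q) A R^(2/3) S^(1/2) = (1.486/2270) × 108.8 × 3.851^(2/3) × √0.0064 = 0.014.

n = 0.014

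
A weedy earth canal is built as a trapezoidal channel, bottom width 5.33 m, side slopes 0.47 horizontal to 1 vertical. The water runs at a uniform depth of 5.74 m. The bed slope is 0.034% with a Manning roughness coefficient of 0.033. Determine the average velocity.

With bottom width b = 5.33 m and side slope z = 0.47: A = (b + zy)y = (5.33 + 0.47×5.74)×5.74 = 46.08 m²; P = b + 2y√(1+z²) = 5.33 + 2×5.74×1.105 = 18.01 m.
Hydraulic radius R = A/P = 46.08/18.01 = 2.558 m.
From Manning's equation, V = (1/n) R^(2/3) S^(1/2) = (1/0.033) × 2.558^(2/3) × 0.00034^(1/2) = 1.05 m/s.

V = 1.05 m/s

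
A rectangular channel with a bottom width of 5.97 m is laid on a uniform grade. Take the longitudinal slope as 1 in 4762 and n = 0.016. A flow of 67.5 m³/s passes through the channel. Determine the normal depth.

Manning's equation rearranged: A R^(2/3) = nQ / (1·√S) = 0.016 × 67.5 / (√0.00021) = 74.53.
Try y = 9.05 m: A R^(2/3) = 92.62 — over.
Try y = 5.81 m: A R^(2/3) = 54.54 — short.
Try y = 7.52 m: A R^(2/3) = 74.48 — ≈ 74.53.

y_n = 7.52 m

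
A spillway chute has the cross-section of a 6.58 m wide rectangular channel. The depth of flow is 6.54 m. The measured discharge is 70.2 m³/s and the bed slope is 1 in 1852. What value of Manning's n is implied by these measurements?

Flow area A = b·y = 6.58 × 6.54 = 43.03 m². Wetted perimeter P = b + 2y = 6.58 + 2×6.54 = 19.66 m.
Hydraulic radius R = A/P = 43.03/19.66 = 2.189 m.
Rearranging Manning's equation: n = (1/Q) A R^(2/3) S^(1/2) = (1/70.2) × 43.03 × 2.189^(2/3) × √0.00054 = 0.024.

n = 0.024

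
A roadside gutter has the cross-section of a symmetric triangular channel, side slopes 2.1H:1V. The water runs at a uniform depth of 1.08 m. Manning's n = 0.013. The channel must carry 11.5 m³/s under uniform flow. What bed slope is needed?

For a triangular section with side slope z = 2.1: A = zy² = 2.1×1.08² = 2.449 m²; P = 2y√(1+z²) = 2×1.08×2.326 = 5.024 m.
Hydraulic radius R = A/P = 2.449/5.024 = 0.4875 m.
From Manning's equation, S = [nQ / (1 A R^(2/3))]² = [0.013 × 11.5 / (1 × 2.449 × 0.4875^(2/3))]² = 0.00971.

S = 0.00971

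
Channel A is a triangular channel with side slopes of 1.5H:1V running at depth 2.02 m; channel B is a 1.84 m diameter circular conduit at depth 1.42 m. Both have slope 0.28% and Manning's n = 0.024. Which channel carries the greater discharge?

channel A

Channel A: For a triangular section with side slope z = 1.5: A = zy² = 1.5×2.02² = 6.121 m²; P = 2y√(1+z²) = 2×2.02×1.803 = 7.283 m. Hydraulic radius R = A/P = 6.121/7.283 = 0.8404 m. Q_A = (1/0.024)·6.121·0.8404^(2/3)·√0.0028 = 12.02 m³/s.
Channel B: For a circular section of diameter D = 1.84 m at depth y = 1.42 m, the central angle is θ = 2 arccos(1 − 2y/D) = 4.291 rad. Then A = (D²/8)(θ − sin θ) = 2.202 m² and P = Dθ/2 = 3.947 m. Hydraulic radius R = A/P = 2.202/3.947 = 0.5578 m. Q_B = (1/0.024)·2.202·0.5578^(2/3)·√0.0028 = 3.29 m³/s.
Q_A = 12.02 m³/s vs Q_B = 3.29 m³/s, so channel A carries more.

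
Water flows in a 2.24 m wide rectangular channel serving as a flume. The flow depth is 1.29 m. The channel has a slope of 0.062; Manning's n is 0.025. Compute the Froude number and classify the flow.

supercritical

Flow area A = b·y = 2.24 × 1.29 = 2.89 m². Wetted perimeter P = b + 2y = 2.24 + 2×1.29 = 4.82 m.
Hydraulic radius R = A/P = 2.89/4.82 = 0.5995 m.
V = (1/n) R^(2/3) √S = (1/0.025) × 0.5995^(2/3) × √0.062 = 7.081 m/s. Hydraulic depth D_h = A/T = 2.89/2.24 = 1.29 m.
Froude number Fr = V/√(g·D_h) = 7.081/√(9.81×1.29) = 1.99, which is greater than 1, so the flow is supercritical.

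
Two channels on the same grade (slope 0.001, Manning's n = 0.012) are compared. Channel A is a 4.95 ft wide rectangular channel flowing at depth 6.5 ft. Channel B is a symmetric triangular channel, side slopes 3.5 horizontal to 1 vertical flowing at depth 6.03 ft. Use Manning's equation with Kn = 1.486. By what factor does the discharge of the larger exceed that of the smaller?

5.45

Channel A: Flow area A = b·y = 4.95 × 6.5 = 32.18 ft². Wetted perimeter P = b + 2y = 4.95 + 2×6.5 = 17.95 ft. Hydraulic radius R = A/P = 32.18/17.95 = 1.792 ft. Q_A = (1.486/0.012)·32.18·1.792^(2/3)·√0.001 = 185.9 ft³/s.
Channel B: For a triangular section with side slope z = 3.5: A = zy² = 3.5×6.03² = 127.3 ft²; P = 2y√(1+z²) = 2×6.03×3.64 = 43.9 ft. Hydraulic radius R = A/P = 127.3/43.9 = 2.899 ft. Q_B = (1.486/0.012)·127.3·2.899^(2/3)·√0.001 = 1013 ft³/s.
The larger discharge is 1013 ft³/s and the smaller is 185.9 ft³/s; the ratio is 5.45.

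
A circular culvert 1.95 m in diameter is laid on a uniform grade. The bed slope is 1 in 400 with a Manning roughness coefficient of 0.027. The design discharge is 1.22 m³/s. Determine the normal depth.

Manning's equation rearranged: A R^(2/3) = nQ / (1·√S) = 0.027 × 1.22 / (√0.0025) = 0.6588.
Try y = 0.971 m: A R^(2/3) = 0.9185 — over.
Try y = 0.699 m: A R^(2/3) = 0.5088 — short.
Try y = 0.804 m: A R^(2/3) = 0.6588 — ≈ 0.6588.

y_n = 0.804 m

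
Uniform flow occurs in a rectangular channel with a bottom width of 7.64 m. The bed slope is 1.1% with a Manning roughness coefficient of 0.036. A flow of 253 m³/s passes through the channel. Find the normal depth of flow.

Manning's equation rearranged: A R^(2/3) = nQ / (1·√S) = 0.036 × 253 / (√0.011) = 86.84.
At y = 7.66 m: A R^(2/3) = 109.2 — high.
At y = 5.61 m: A R^(2/3) = 74.09 — low.
At y = 6.36 m: A R^(2/3) = 86.78 — matches.

y_n = 6.36 m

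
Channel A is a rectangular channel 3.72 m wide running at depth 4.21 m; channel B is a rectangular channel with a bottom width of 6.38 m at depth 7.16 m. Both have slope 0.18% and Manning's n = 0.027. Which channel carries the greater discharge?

channel B

Channel A: Flow area A = b·y = 3.72 × 4.21 = 15.66 m². Wetted perimeter P = b + 2y = 3.72 + 2×4.21 = 12.14 m. Hydraulic radius R = A/P = 15.66/12.14 = 1.29 m. Q_A = (1/0.027)·15.66·1.29^(2/3)·√0.0018 = 29.16 m³/s.
Channel B: Flow area A = b·y = 6.38 × 7.16 = 45.68 m². Wetted perimeter P = b + 2y = 6.38 + 2×7.16 = 20.7 m. Hydraulic radius R = A/P = 45.68/20.7 = 2.207 m. Q_B = (1/0.027)·45.68·2.207^(2/3)·√0.0018 = 121.7 m³/s.
Q_A = 29.16 m³/s vs Q_B = 121.7 m³/s, so channel B carries more.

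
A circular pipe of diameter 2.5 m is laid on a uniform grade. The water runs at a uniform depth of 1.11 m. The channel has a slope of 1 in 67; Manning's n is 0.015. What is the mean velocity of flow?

For a circular section of diameter D = 2.5 m at depth y = 1.11 m, the central angle is θ = 2 arccos(1 − 2y/D) = 2.917 rad. Then A = (D²/8)(θ − sin θ) = 2.105 m² and P = Dθ/2 = 3.646 m.
Hydraulic radius R = A/P = 2.105/3.646 = 0.5773 m.
From Manning's equation, V = (1/n) R^(2/3) S^(1/2) = (1/0.015) × 0.5773^(2/3) × 0.01493^(1/2) = 5.65 m/s.

V = 5.65 m/s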